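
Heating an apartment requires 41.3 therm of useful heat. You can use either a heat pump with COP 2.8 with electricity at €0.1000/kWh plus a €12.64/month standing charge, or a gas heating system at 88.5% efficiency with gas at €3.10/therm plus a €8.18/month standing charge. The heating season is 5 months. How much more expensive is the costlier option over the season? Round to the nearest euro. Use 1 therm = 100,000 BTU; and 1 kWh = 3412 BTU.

€79

Heat load = 41.3 therm × 100,000 = 4,130,000 BTU
Gas: input = 4,130,000 / 0.885 = 4,666,667 BTU = 46.67 therm → 46.67 × €3.10 = €144.67; + 5 × €8.18 standing = €185.57
Heat pump: 4,130,000 BTU / 3412 = 1,210 kWh heat; / 2.8 = 432.3 kWh in → × €0.1000 = €43.23; + 5 × €12.64 standing = €106.43
Difference = |€185.57 − €106.43| = €79.14 ≈ €79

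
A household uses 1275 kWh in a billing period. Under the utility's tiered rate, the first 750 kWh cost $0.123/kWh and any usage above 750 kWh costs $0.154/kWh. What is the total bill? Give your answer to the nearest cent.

First 750 kWh × $0.123 = $92.25
Remaining 525 kWh × $0.154 = $80.85
Total = $173.10

$173.10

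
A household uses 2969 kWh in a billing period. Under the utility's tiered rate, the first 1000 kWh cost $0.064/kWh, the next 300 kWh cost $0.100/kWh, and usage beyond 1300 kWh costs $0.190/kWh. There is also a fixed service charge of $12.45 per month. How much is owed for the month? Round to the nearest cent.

First 1000 kWh × $0.064 = $64.00
Next 300 kWh × $0.100 = $30.00
Remaining 1669 kWh × $0.190 = $317.11
Energy charge = $411.11; + service $12.45 = $423.56

$423.56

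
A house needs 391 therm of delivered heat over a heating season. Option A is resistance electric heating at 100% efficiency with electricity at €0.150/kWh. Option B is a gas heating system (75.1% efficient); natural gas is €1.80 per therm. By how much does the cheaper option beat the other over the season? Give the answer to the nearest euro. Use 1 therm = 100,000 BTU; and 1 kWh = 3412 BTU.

Heat load = 391 therm × 100,000 = 39,100,000 BTU
Gas: input = 39,100,000 / 0.751 = 52,063,915 BTU = 520.6 therm → 520.6 × €1.80 = €937.15
Electric: 39,100,000 BTU / 3412 = 11,460 kWh → × €0.150 = €1,718.93
Difference = |€937.15 − €1,718.93| = €781.78 ≈ €782

€782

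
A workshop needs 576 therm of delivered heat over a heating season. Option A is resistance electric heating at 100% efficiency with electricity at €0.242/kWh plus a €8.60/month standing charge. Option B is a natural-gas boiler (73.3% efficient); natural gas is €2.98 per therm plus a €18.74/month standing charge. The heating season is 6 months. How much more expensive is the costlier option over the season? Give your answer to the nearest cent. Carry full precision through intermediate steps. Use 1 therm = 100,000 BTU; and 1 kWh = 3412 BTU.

Heat load = 576 therm × 100,000 = 57,600,000 BTU
Gas: input = 57,600,000 / 0.733 = 78,581,173 BTU = 785.8 therm → 785.8 × €2.98 = €2,341.72; + 6 × €18.74 standing = €2,454.16
Electric: 57,600,000 BTU / 3412 = 16,880 kWh → × €0.242 = €4,085.35; + 6 × €8.60 standing = €4,136.95
Difference = |€2,454.16 − €4,136.95| = €1,682.79

€1682.79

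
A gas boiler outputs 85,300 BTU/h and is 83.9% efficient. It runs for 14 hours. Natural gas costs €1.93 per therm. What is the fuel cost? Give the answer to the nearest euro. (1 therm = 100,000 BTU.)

Heat delivered = 85,300 BTU/h × 14 h = 1,194,200 BTU
Gas input = 1,194,200 / 0.839 = 1,423,361 BTU
= 1,423,361 / 100,000 = 14.23 therm
Cost = 14.23 × €1.93/therm = €27.47 ≈ €27

€27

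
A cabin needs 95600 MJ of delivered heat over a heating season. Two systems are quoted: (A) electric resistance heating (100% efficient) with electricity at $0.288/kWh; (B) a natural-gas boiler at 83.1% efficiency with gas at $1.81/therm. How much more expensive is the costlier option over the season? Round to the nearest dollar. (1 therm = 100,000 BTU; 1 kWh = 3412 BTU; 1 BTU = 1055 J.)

Heat load = 95600 MJ = 95,600,000,000 J / 1055 = 90,616,114 BTU
Gas: input = 90,616,114 / 0.831 = 109,044,662 BTU = 1,090 therm → 1,090 × $1.81 = $1,973.71
Electric: 90,616,114 BTU / 3412 = 26,560 kWh → × $0.288 = $7,648.72
Difference = |$1,973.71 − $7,648.72| = $5,675.01 ≈ $5675

$5675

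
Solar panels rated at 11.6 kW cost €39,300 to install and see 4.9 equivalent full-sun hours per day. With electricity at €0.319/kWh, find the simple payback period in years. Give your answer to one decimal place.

Daily generation = 11.6 kW × 4.9 h = 56.84 kWh
Annual generation = 56.84 × 365 = 20747 kWh
Annual savings = 20747 × €0.319 = €6,618.17
Payback = €39,300 / €6,618.17 = 5.94 years

5.9 years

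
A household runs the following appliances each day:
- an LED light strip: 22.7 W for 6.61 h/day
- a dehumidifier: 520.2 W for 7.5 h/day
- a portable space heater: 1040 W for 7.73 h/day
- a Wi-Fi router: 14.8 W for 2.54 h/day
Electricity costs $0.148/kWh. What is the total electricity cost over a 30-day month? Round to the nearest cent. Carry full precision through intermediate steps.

$53.85

LED light strip: 22.7 W × 6.61 h × 30 d = 4,501 Wh = 4.501 kWh
dehumidifier: 520.2 W × 7.5 h × 30 d = 117,045 Wh = 117 kWh
portable space heater: 1040 W × 7.73 h × 30 d = 241,176 Wh = 241.2 kWh
Wi-Fi router: 14.8 W × 2.54 h × 30 d = 1,128 Wh = 1.128 kWh
Total energy = 4.501 + 117 + 241.2 + 1.128 = 363.9 kWh
Cost = 363.9 kWh × $0.148 = $53.85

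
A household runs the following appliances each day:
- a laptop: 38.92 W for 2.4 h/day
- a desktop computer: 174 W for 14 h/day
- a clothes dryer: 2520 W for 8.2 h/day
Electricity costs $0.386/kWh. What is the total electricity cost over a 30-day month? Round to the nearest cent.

$268.58

laptop: 38.92 W × 2.4 h × 30 d = 2,802 Wh = 2.802 kWh
desktop computer: 174 W × 14 h × 30 d = 73,080 Wh = 73.08 kWh
clothes dryer: 2520 W × 8.2 h × 30 d = 619,920 Wh = 619.9 kWh
Total energy = 2.802 + 73.08 + 619.9 = 695.8 kWh
Cost = 695.8 kWh × $0.386 = $268.58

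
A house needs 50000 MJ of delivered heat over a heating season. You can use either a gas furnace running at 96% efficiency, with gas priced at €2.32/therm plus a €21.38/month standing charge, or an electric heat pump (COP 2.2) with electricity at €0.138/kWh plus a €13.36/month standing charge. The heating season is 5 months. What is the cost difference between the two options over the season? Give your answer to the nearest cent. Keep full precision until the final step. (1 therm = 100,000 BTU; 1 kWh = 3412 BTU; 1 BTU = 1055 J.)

Heat load = 50000 MJ = 50,000,000,000 J / 1055 = 47,393,365 BTU
Gas: input = 47,393,365 / 0.96 = 49,368,088 BTU = 493.7 therm → 493.7 × €2.32 = €1,145.34; + 5 × €21.38 standing = €1,252.24
Heat pump: 47,393,365 BTU / 3412 = 13,890 kWh heat; / 2.2 = 6,314 kWh in → × €0.138 = €871.29; + 5 × €13.36 standing = €938.09
Difference = |€1,252.24 − €938.09| = €314.15

€314.15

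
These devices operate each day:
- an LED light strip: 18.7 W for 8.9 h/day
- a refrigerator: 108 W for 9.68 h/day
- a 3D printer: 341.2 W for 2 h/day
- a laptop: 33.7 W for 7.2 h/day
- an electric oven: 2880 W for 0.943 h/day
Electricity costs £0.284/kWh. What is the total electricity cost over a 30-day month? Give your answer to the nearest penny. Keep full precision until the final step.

LED light strip: 18.7 W × 8.9 h × 30 d = 4,993 Wh = 4.993 kWh
refrigerator: 108 W × 9.68 h × 30 d = 31,363 Wh = 31.36 kWh
3D printer: 341.2 W × 2 h × 30 d = 20,472 Wh = 20.47 kWh
laptop: 33.7 W × 7.2 h × 30 d = 7,279 Wh = 7.279 kWh
electric oven: 2880 W × 0.943 h × 30 d = 81,475 Wh = 81.48 kWh
Total energy = 4.993 + 31.36 + 20.47 + 7.279 + 81.48 = 145.6 kWh
Cost = 145.6 kWh × £0.284 = £41.35

£41.35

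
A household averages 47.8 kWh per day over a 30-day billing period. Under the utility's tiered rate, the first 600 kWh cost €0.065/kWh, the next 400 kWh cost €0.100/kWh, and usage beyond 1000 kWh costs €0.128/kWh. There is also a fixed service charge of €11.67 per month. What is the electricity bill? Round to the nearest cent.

€146.22

Usage = 47.8 kWh/day × 30 days = 1434 kWh
First 600 kWh × €0.065 = €39.00
Next 400 kWh × €0.100 = €40.00
Remaining 434 kWh × €0.128 = €55.55
Energy charge = €134.55; + service €11.67 = €146.22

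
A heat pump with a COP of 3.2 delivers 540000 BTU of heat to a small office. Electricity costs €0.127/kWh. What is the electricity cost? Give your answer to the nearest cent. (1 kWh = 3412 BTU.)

Heat delivered = 540,000 BTU / 3412 = 158.3 kWh
Electrical input = 158.3 kWh / 3.2 = 49.46 kWh
Cost = 49.46 × €0.127/kWh = €6.28

€6.28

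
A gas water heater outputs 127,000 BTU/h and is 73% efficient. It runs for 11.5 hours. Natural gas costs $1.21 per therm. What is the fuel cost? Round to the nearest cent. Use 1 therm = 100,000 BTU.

Heat delivered = 127,000 BTU/h × 11.5 h = 1,460,500 BTU
Gas input = 1,460,500 / 0.73 = 2,000,685 BTU
= 2,000,685 / 100,000 = 20.01 therm
Cost = 20.01 × $1.21/therm = $24.21

$24.21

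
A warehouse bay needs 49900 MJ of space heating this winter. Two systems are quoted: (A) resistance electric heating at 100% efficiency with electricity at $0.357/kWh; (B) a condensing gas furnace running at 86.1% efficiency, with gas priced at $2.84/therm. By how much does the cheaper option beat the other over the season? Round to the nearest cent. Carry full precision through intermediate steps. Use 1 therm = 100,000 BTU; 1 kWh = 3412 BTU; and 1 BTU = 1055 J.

$3388.75

Heat load = 49900 MJ = 49,900,000,000 J / 1055 = 47,298,578 BTU
Gas: input = 47,298,578 / 0.861 = 54,934,469 BTU = 549.3 therm → 549.3 × $2.84 = $1,560.14
Electric: 47,298,578 BTU / 3412 = 13,860 kWh → × $0.357 = $4,948.88
Difference = |$1,560.14 − $4,948.88| = $3,388.75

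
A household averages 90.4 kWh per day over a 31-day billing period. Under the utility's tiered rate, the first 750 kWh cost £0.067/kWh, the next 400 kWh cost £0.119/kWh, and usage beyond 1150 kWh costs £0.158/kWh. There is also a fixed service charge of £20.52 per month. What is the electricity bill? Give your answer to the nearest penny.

£379.45

Usage = 90.4 kWh/day × 31 days = 2802.4 kWh
First 750 kWh × £0.067 = £50.25
Next 400 kWh × £0.119 = £47.60
Remaining 1652.4 kWh × £0.158 = £261.08
Energy charge = £358.93; + service £20.52 = £379.45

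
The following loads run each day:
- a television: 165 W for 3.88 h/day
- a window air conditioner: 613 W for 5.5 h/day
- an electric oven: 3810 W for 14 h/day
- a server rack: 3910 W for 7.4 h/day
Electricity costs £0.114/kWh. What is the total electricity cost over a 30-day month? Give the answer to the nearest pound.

£295

television: 165 W × 3.88 h × 30 d = 19,206 Wh = 19.21 kWh
window air conditioner: 613 W × 5.5 h × 30 d = 101,145 Wh = 101.1 kWh
electric oven: 3810 W × 14 h × 30 d = 1,600,200 Wh = 1,600 kWh
server rack: 3910 W × 7.4 h × 30 d = 868,020 Wh = 868 kWh
Total energy = 19.21 + 101.1 + 1,600 + 868 = 2,589 kWh
Cost = 2,589 kWh × £0.114 = £295.10 ≈ £295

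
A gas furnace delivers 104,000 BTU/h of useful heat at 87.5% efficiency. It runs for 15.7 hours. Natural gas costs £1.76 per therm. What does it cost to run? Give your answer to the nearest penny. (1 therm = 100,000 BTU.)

£32.84

Heat delivered = 104,000 BTU/h × 15.7 h = 1,632,800 BTU
Gas input = 1,632,800 / 0.875 = 1,866,057 BTU
= 1,866,057 / 100,000 = 18.66 therm
Cost = 18.66 × £1.76/therm = £32.84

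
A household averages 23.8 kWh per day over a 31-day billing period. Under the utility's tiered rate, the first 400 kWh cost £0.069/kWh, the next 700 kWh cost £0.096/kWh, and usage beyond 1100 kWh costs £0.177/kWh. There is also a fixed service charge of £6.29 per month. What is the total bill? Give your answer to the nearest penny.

Usage = 23.8 kWh/day × 31 days = 737.8 kWh
First 400 kWh × £0.069 = £27.60
Next 337.8 kWh × £0.096 = £32.43
Remaining tier: 0 kWh (not reached)
Energy charge = £60.03; + service £6.29 = £66.32

£66.32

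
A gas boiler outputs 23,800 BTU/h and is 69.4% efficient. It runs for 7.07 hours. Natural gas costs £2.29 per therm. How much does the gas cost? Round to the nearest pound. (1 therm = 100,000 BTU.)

Heat delivered = 23,800 BTU/h × 7.07 h = 168,266 BTU
Gas input = 168,266 / 0.694 = 242,458 BTU
= 242,458 / 100,000 = 2.425 therm
Cost = 2.425 × £2.29/therm = £5.55 ≈ £6

£6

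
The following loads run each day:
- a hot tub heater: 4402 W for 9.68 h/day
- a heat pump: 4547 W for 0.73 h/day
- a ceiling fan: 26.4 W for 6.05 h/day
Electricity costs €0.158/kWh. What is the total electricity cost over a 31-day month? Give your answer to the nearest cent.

€225.75

hot tub heater: 4402 W × 9.68 h × 31 d = 1,320,952 Wh = 1,321 kWh
heat pump: 4547 W × 0.73 h × 31 d = 102,899 Wh = 102.9 kWh
ceiling fan: 26.4 W × 6.05 h × 31 d = 4,951 Wh = 4.951 kWh
Total energy = 1,321 + 102.9 + 4.951 = 1,429 kWh
Cost = 1,429 kWh × €0.158 = €225.75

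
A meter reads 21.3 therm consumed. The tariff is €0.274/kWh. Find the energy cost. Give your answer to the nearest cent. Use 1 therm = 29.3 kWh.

€171.00

21.3 therm × (29.3 kWh/therm) = 624.1 kWh
Cost = 624.1 kWh × €0.274/kWh = €171.00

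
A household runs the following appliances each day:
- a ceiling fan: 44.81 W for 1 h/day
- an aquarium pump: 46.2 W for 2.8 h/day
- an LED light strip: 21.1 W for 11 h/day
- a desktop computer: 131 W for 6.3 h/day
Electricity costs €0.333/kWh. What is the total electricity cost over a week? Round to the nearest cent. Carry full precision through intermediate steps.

€2.87

ceiling fan: 44.81 W × 1 h × 7 d = 314 Wh = 0.3137 kWh
aquarium pump: 46.2 W × 2.8 h × 7 d = 906 Wh = 0.9055 kWh
LED light strip: 21.1 W × 11 h × 7 d = 1,625 Wh = 1.625 kWh
desktop computer: 131 W × 6.3 h × 7 d = 5,777 Wh = 5.777 kWh
Total energy = 0.3137 + 0.9055 + 1.625 + 5.777 = 8.621 kWh
Cost = 8.621 kWh × €0.333 = €2.87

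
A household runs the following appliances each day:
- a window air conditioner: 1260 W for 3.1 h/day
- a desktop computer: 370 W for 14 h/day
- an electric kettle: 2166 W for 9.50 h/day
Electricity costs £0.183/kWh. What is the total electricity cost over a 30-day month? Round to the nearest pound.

£163

window air conditioner: 1260 W × 3.1 h × 30 d = 117,180 Wh = 117.2 kWh
desktop computer: 370 W × 14 h × 30 d = 155,400 Wh = 155.4 kWh
electric kettle: 2166 W × 9.50 h × 30 d = 617,310 Wh = 617.3 kWh
Total energy = 117.2 + 155.4 + 617.3 = 889.9 kWh
Cost = 889.9 kWh × £0.183 = £162.85 ≈ £163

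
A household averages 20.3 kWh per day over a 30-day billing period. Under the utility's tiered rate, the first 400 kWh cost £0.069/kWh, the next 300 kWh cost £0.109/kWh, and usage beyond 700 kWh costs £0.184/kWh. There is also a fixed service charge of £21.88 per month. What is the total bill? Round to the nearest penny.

Usage = 20.3 kWh/day × 30 days = 609 kWh
First 400 kWh × £0.069 = £27.60
Next 209 kWh × £0.109 = £22.78
Remaining tier: 0 kWh (not reached)
Energy charge = £50.38; + service £21.88 = £72.26

£72.26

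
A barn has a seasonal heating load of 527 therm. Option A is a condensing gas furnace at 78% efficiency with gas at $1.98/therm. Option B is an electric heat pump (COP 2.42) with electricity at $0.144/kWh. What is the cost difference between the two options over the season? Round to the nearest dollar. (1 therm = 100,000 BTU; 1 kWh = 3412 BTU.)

Heat load = 527 therm × 100,000 = 52,700,000 BTU
Gas: input = 52,700,000 / 0.78 = 67,564,103 BTU = 675.6 therm → 675.6 × $1.98 = $1,337.77
Heat pump: 52,700,000 BTU / 3412 = 15,450 kWh heat; / 2.42 = 6,382 kWh in → × $0.144 = $919.07
Difference = |$1,337.77 − $919.07| = $418.70 ≈ $419

$419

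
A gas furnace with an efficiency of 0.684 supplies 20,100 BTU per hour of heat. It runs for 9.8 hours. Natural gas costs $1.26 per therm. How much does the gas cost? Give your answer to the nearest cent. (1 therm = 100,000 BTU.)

Heat delivered = 20,100 BTU/h × 9.8 h = 196,980 BTU
Gas input = 196,980 / 0.684 = 287,982 BTU
= 287,982 / 100,000 = 2.88 therm
Cost = 2.88 × $1.26/therm = $3.63

$3.63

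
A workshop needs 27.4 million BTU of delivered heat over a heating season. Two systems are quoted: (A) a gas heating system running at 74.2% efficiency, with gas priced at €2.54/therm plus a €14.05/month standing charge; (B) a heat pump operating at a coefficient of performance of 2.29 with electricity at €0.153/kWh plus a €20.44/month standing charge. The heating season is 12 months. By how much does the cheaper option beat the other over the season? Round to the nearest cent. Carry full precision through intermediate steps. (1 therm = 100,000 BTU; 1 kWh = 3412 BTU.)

€324.74

Heat load = 27.4 × 10⁶ BTU = 27,400,000 BTU
Gas: input = 27,400,000 / 0.742 = 36,927,224 BTU = 369.3 therm → 369.3 × €2.54 = €937.95; + 12 × €14.05 standing = €1,106.55
Heat pump: 27,400,000 BTU / 3412 = 8,030 kWh heat; / 2.29 = 3,507 kWh in → × €0.153 = €536.53; + 12 × €20.44 standing = €781.81
Difference = |€1,106.55 − €781.81| = €324.74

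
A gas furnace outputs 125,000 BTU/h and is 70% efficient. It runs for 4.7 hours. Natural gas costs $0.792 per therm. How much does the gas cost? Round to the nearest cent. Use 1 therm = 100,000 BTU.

$6.65

Heat delivered = 125,000 BTU/h × 4.7 h = 587,500 BTU
Gas input = 587,500 / 0.70 = 839,286 BTU
= 839,286 / 100,000 = 8.393 therm
Cost = 8.393 × $0.792/therm = $6.65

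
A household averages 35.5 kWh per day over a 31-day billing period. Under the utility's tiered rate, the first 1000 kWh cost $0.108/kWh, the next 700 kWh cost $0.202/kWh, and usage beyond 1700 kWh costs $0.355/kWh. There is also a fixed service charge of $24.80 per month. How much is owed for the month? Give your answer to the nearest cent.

$153.10

Usage = 35.5 kWh/day × 31 days = 1100.5 kWh
First 1000 kWh × $0.108 = $108.00
Next 100.5 kWh × $0.202 = $20.30
Remaining tier: 0 kWh (not reached)
Energy charge = $128.30; + service $24.80 = $153.10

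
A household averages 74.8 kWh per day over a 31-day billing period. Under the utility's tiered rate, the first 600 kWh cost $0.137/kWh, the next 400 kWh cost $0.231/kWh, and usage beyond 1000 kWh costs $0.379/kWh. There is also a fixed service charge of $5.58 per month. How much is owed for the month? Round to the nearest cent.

$680.01

Usage = 74.8 kWh/day × 31 days = 2318.8 kWh
First 600 kWh × $0.137 = $82.20
Next 400 kWh × $0.231 = $92.40
Remaining 1318.8 kWh × $0.379 = $499.83
Energy charge = $674.43; + service $5.58 = $680.01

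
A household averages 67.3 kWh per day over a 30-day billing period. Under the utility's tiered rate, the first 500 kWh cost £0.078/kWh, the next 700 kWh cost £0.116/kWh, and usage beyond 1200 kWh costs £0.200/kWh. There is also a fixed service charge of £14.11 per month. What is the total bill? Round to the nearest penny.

£298.11

Usage = 67.3 kWh/day × 30 days = 2019 kWh
First 500 kWh × £0.078 = £39.00
Next 700 kWh × £0.116 = £81.20
Remaining 819 kWh × £0.200 = £163.80
Energy charge = £284.00; + service £14.11 = £298.11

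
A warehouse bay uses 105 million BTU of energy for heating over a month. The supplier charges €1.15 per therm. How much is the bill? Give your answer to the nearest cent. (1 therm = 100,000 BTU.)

€1207.50

105 million BTU × (10 therm/million BTU) = 1,050 therm
Cost = 1,050 therm × €1.15/therm = €1,207.50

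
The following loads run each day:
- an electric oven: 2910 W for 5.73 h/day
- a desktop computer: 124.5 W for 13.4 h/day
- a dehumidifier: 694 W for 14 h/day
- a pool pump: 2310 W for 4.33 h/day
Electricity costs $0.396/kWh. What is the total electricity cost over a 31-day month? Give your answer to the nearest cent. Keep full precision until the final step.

$467.24

electric oven: 2910 W × 5.73 h × 31 d = 516,903 Wh = 516.9 kWh
desktop computer: 124.5 W × 13.4 h × 31 d = 51,717 Wh = 51.72 kWh
dehumidifier: 694 W × 14 h × 31 d = 301,196 Wh = 301.2 kWh
pool pump: 2310 W × 4.33 h × 31 d = 310,071 Wh = 310.1 kWh
Total energy = 516.9 + 51.72 + 301.2 + 310.1 = 1,180 kWh
Cost = 1,180 kWh × $0.396 = $467.24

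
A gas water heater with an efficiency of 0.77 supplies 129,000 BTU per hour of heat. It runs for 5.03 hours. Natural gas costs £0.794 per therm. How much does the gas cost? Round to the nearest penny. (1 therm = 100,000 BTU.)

Heat delivered = 129,000 BTU/h × 5.03 h = 648,870 BTU
Gas input = 648,870 / 0.77 = 842,688 BTU
= 842,688 / 100,000 = 8.427 therm
Cost = 8.427 × £0.794/therm = £6.69

£6.69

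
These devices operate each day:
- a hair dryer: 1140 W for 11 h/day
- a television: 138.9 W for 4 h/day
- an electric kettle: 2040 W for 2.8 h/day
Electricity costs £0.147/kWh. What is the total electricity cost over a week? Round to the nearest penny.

hair dryer: 1140 W × 11 h × 7 d = 87,780 Wh = 87.78 kWh
television: 138.9 W × 4 h × 7 d = 3,889 Wh = 3.889 kWh
electric kettle: 2040 W × 2.8 h × 7 d = 39,984 Wh = 39.98 kWh
Total energy = 87.78 + 3.889 + 39.98 = 131.7 kWh
Cost = 131.7 kWh × £0.147 = £19.35

£19.35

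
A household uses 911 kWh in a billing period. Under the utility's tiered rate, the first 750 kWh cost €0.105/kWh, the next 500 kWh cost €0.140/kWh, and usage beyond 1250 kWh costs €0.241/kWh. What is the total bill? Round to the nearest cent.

First 750 kWh × €0.105 = €78.75
Next 161 kWh × €0.140 = €22.54
Remaining tier: 0 kWh (not reached)
Total = €101.29

€101.29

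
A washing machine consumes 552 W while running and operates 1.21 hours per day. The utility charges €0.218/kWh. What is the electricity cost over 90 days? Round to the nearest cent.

€13.10

Energy = 552 W × 1.21 h/day × 90 days = 60,113 Wh = 60.11 kWh
Cost = 60.11 kWh × €0.218/kWh = €13.10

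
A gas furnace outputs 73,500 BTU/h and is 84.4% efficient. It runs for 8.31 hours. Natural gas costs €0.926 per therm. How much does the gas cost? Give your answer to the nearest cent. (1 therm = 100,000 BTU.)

Heat delivered = 73,500 BTU/h × 8.31 h = 610,785 BTU
Gas input = 610,785 / 0.844 = 723,679 BTU
= 723,679 / 100,000 = 7.237 therm
Cost = 7.237 × €0.926/therm = €6.70

€6.70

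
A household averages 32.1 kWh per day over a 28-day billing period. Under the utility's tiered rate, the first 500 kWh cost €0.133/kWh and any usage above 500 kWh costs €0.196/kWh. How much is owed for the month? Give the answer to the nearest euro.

Usage = 32.1 kWh/day × 28 days = 898.8 kWh
First 500 kWh × €0.133 = €66.50
Remaining 398.8 kWh × €0.196 = €78.16
Total = €144.66 ≈ €145

€145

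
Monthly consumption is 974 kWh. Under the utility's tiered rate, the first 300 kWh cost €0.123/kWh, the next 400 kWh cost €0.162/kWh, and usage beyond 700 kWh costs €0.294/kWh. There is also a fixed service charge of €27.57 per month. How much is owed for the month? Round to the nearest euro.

First 300 kWh × €0.123 = €36.90
Next 400 kWh × €0.162 = €64.80
Remaining 274 kWh × €0.294 = €80.56
Energy charge = €182.26; + service €27.57 = €209.83 ≈ €210

€210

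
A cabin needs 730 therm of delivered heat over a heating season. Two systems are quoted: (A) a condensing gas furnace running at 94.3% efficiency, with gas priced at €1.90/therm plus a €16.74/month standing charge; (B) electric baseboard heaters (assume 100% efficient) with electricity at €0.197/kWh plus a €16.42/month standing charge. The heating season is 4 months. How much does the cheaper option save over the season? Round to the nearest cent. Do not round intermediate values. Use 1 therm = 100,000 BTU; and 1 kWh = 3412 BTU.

€2742.71

Heat load = 730 therm × 100,000 = 73,000,000 BTU
Gas: input = 73,000,000 / 0.943 = 77,412,513 BTU = 774.1 therm → 774.1 × €1.90 = €1,470.84; + 4 × €16.74 standing = €1,537.80
Electric: 73,000,000 BTU / 3412 = 21,400 kWh → × €0.197 = €4,214.83; + 4 × €16.42 standing = €4,280.51
Difference = |€1,537.80 − €4,280.51| = €2,742.71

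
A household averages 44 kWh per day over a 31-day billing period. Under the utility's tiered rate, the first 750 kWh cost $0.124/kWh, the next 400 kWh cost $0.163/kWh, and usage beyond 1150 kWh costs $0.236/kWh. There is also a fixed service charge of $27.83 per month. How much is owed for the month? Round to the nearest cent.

$236.53

Usage = 44 kWh/day × 31 days = 1364 kWh
First 750 kWh × $0.124 = $93.00
Next 400 kWh × $0.163 = $65.20
Remaining 214 kWh × $0.236 = $50.50
Energy charge = $208.70; + service $27.83 = $236.53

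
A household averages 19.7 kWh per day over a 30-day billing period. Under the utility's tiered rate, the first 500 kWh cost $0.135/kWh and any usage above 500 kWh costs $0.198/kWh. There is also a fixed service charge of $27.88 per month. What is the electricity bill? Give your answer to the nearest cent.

Usage = 19.7 kWh/day × 30 days = 591 kWh
First 500 kWh × $0.135 = $67.50
Remaining 91 kWh × $0.198 = $18.02
Energy charge = $85.52; + service $27.88 = $113.40

$113.40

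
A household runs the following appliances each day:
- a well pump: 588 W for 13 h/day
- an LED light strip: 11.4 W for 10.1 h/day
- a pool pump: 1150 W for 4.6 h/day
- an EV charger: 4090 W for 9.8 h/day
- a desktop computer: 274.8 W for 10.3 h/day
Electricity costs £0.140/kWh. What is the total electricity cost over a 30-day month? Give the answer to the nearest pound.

£235

well pump: 588 W × 13 h × 30 d = 229,320 Wh = 229.3 kWh
LED light strip: 11.4 W × 10.1 h × 30 d = 3,454 Wh = 3.454 kWh
pool pump: 1150 W × 4.6 h × 30 d = 158,700 Wh = 158.7 kWh
EV charger: 4090 W × 9.8 h × 30 d = 1,202,460 Wh = 1,202 kWh
desktop computer: 274.8 W × 10.3 h × 30 d = 84,913 Wh = 84.91 kWh
Total energy = 229.3 + 3.454 + 158.7 + 1,202 + 84.91 = 1,679 kWh
Cost = 1,679 kWh × £0.140 = £235.04 ≈ £235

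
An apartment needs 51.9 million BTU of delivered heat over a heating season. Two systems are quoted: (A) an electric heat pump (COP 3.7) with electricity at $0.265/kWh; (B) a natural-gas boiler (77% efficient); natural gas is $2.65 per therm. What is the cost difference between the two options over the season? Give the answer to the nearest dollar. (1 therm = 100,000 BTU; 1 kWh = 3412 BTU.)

$697

Heat load = 51.9 × 10⁶ BTU = 51,900,000 BTU
Gas: input = 51,900,000 / 0.770 = 67,402,597 BTU = 674 therm → 674 × $2.65 = $1,786.17
Heat pump: 51,900,000 BTU / 3412 = 15,210 kWh heat; / 3.7 = 4,111 kWh in → × $0.265 = $1,089.44
Difference = |$1,786.17 − $1,089.44| = $696.73 ≈ $697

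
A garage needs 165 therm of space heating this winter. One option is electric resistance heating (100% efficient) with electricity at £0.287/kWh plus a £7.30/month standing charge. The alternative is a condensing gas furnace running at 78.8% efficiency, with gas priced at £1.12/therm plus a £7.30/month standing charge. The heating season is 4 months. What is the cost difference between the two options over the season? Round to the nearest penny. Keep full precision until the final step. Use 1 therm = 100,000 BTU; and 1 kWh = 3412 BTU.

Heat load = 165 therm × 100,000 = 16,500,000 BTU
Gas: input = 16,500,000 / 0.788 = 20,939,086 BTU = 209.4 therm → 209.4 × £1.12 = £234.52; + 4 × £7.30 standing = £263.72
Electric: 16,500,000 BTU / 3412 = 4,836 kWh → × £0.287 = £1,387.90; + 4 × £7.30 standing = £1,417.10
Difference = |£263.72 − £1,417.10| = £1,153.38

£1153.38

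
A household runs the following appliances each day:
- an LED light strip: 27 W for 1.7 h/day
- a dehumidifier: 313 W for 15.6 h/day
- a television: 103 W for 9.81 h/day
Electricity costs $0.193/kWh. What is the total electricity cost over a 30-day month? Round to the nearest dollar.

LED light strip: 27 W × 1.7 h × 30 d = 1,377 Wh = 1.377 kWh
dehumidifier: 313 W × 15.6 h × 30 d = 146,484 Wh = 146.5 kWh
television: 103 W × 9.81 h × 30 d = 30,313 Wh = 30.31 kWh
Total energy = 1.377 + 146.5 + 30.31 = 178.2 kWh
Cost = 178.2 kWh × $0.193 = $34.39 ≈ $34

$34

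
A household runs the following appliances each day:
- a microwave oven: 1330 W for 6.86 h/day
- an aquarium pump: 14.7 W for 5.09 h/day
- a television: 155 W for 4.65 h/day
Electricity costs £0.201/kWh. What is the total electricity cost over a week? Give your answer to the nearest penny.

£13.96

microwave oven: 1330 W × 6.86 h × 7 d = 63,867 Wh = 63.87 kWh
aquarium pump: 14.7 W × 5.09 h × 7 d = 524 Wh = 0.5238 kWh
television: 155 W × 4.65 h × 7 d = 5,045 Wh = 5.045 kWh
Total energy = 63.87 + 0.5238 + 5.045 = 69.44 kWh
Cost = 69.44 kWh × £0.201 = £13.96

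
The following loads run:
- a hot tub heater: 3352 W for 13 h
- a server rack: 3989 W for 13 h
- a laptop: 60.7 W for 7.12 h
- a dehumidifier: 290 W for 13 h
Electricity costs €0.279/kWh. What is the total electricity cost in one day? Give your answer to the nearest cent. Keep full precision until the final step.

€27.80

hot tub heater: 3352 W × 13 h = 43,576 Wh = 43.58 kWh
server rack: 3989 W × 13 h = 51,857 Wh = 51.86 kWh
laptop: 60.7 W × 7.12 h = 432 Wh = 0.4322 kWh
dehumidifier: 290 W × 13 h = 3,770 Wh = 3.77 kWh
Total energy = 43.58 + 51.86 + 0.4322 + 3.77 = 99.64 kWh
Cost = 99.64 kWh × €0.279 = €27.80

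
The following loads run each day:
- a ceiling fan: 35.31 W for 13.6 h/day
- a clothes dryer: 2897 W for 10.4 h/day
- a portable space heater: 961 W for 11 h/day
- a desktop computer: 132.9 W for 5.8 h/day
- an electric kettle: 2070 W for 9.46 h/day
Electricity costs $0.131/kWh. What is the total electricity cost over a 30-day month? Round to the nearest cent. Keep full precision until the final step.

ceiling fan: 35.31 W × 13.6 h × 30 d = 14,406 Wh = 14.41 kWh
clothes dryer: 2897 W × 10.4 h × 30 d = 903,864 Wh = 903.9 kWh
portable space heater: 961 W × 11 h × 30 d = 317,130 Wh = 317.1 kWh
desktop computer: 132.9 W × 5.8 h × 30 d = 23,125 Wh = 23.12 kWh
electric kettle: 2070 W × 9.46 h × 30 d = 587,466 Wh = 587.5 kWh
Total energy = 14.41 + 903.9 + 317.1 + 23.12 + 587.5 = 1,846 kWh
Cost = 1,846 kWh × $0.131 = $241.82

$241.82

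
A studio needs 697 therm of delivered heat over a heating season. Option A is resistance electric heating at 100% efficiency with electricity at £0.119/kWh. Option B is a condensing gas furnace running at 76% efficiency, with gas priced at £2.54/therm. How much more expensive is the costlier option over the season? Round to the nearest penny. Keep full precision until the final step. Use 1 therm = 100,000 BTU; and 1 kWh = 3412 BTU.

Heat load = 697 therm × 100,000 = 69,700,000 BTU
Gas: input = 69,700,000 / 0.76 = 91,710,526 BTU = 917.1 therm → 917.1 × £2.54 = £2,329.45
Electric: 69,700,000 BTU / 3412 = 20,430 kWh → × £0.119 = £2,430.92
Difference = |£2,329.45 − £2,430.92| = £101.47

£101.47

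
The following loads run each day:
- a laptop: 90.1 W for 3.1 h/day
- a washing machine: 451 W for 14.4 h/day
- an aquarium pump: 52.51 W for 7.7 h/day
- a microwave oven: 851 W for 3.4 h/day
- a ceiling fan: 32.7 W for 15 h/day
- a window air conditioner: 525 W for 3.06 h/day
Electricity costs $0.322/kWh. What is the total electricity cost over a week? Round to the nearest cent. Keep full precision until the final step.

laptop: 90.1 W × 3.1 h × 7 d = 1,955 Wh = 1.955 kWh
washing machine: 451 W × 14.4 h × 7 d = 45,461 Wh = 45.46 kWh
aquarium pump: 52.51 W × 7.7 h × 7 d = 2,830 Wh = 2.83 kWh
microwave oven: 851 W × 3.4 h × 7 d = 20,254 Wh = 20.25 kWh
ceiling fan: 32.7 W × 15 h × 7 d = 3,434 Wh = 3.434 kWh
window air conditioner: 525 W × 3.06 h × 7 d = 11,246 Wh = 11.25 kWh
Total energy = 1.955 + 45.46 + 2.83 + 20.25 + 3.434 + 11.25 = 85.18 kWh
Cost = 85.18 kWh × $0.322 = $27.43

$27.43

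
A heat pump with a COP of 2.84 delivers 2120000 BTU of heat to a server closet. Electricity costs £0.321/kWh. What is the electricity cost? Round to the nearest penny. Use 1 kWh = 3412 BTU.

Heat delivered = 2,120,000 BTU / 3412 = 621.3 kWh
Electrical input = 621.3 kWh / 2.84 = 218.8 kWh
Cost = 218.8 × £0.321/kWh = £70.23

£70.23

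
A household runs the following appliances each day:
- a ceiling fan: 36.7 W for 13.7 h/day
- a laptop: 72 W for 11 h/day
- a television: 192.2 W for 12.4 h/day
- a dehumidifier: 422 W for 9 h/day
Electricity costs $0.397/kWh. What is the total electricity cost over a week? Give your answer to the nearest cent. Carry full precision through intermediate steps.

$20.78

ceiling fan: 36.7 W × 13.7 h × 7 d = 3,520 Wh = 3.52 kWh
laptop: 72 W × 11 h × 7 d = 5,544 Wh = 5.544 kWh
television: 192.2 W × 12.4 h × 7 d = 16,683 Wh = 16.68 kWh
dehumidifier: 422 W × 9 h × 7 d = 26,586 Wh = 26.59 kWh
Total energy = 3.52 + 5.544 + 16.68 + 26.59 = 52.33 kWh
Cost = 52.33 kWh × $0.397 = $20.78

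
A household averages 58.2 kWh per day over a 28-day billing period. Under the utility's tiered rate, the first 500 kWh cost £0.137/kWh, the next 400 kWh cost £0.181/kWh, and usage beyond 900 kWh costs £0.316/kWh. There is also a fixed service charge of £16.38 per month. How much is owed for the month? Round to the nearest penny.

£387.83

Usage = 58.2 kWh/day × 28 days = 1629.6 kWh
First 500 kWh × £0.137 = £68.50
Next 400 kWh × £0.181 = £72.40
Remaining 729.6 kWh × £0.316 = £230.55
Energy charge = £371.45; + service £16.38 = £387.83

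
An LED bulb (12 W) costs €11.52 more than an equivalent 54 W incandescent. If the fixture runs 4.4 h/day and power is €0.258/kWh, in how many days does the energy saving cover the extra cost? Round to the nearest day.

242 days

Power saved = 54 − 12 = 42 W
Daily energy saved = 42 W × 4.4 h = 184.8 Wh = 0.1848 kWh
Daily savings = 0.1848 × €0.258 = €0.0477
Payback = €11.52 / €0.0477 per day = 241.6 days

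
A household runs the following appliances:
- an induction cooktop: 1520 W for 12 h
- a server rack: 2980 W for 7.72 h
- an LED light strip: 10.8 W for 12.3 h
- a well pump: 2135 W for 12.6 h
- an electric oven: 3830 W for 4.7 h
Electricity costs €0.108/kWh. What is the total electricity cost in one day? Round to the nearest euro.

induction cooktop: 1520 W × 12 h = 18,240 Wh = 18.24 kWh
server rack: 2980 W × 7.72 h = 23,006 Wh = 23.01 kWh
LED light strip: 10.8 W × 12.3 h = 133 Wh = 0.1328 kWh
well pump: 2135 W × 12.6 h = 26,901 Wh = 26.9 kWh
electric oven: 3830 W × 4.7 h = 18,001 Wh = 18 kWh
Total energy = 18.24 + 23.01 + 0.1328 + 26.9 + 18 = 86.28 kWh
Cost = 86.28 kWh × €0.108 = €9.32 ≈ €9

€9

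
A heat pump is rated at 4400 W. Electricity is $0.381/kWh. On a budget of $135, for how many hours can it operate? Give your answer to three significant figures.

80.5 h

Energy budget = $135 / $0.381 per kWh = 354.3 kWh = 354,331 Wh
Runtime = 354,331 Wh / 4400 W = 80.53 h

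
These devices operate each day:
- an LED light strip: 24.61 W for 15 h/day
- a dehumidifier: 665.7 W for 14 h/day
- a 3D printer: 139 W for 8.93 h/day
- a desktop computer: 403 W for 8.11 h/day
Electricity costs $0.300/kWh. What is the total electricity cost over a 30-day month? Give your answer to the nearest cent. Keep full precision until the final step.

LED light strip: 24.61 W × 15 h × 30 d = 11,074 Wh = 11.07 kWh
dehumidifier: 665.7 W × 14 h × 30 d = 279,594 Wh = 279.6 kWh
3D printer: 139 W × 8.93 h × 30 d = 37,238 Wh = 37.24 kWh
desktop computer: 403 W × 8.11 h × 30 d = 98,050 Wh = 98.05 kWh
Total energy = 11.07 + 279.6 + 37.24 + 98.05 = 426 kWh
Cost = 426 kWh × $0.300 = $127.79

$127.79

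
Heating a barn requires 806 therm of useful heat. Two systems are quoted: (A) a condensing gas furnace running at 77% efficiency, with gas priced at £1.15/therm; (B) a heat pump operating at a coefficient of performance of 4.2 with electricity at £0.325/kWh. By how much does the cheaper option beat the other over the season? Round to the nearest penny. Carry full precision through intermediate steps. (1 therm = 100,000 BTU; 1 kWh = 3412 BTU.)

Heat load = 806 therm × 100,000 = 80,600,000 BTU
Gas: input = 80,600,000 / 0.77 = 104,675,325 BTU = 1,047 therm → 1,047 × £1.15 = £1,203.77
Heat pump: 80,600,000 BTU / 3412 = 23,620 kWh heat; / 4.2 = 5,624 kWh in → × £0.325 = £1,827.93
Difference = |£1,203.77 − £1,827.93| = £624.17

£624.17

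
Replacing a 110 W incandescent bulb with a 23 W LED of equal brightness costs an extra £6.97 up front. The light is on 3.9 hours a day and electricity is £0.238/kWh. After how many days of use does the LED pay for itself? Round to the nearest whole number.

Power saved = 110 − 23 = 87 W
Daily energy saved = 87 W × 3.9 h = 339.3 Wh = 0.3393 kWh
Daily savings = 0.3393 × £0.238 = £0.0808
Payback = £6.97 / £0.0808 per day = 86.31 days

86 days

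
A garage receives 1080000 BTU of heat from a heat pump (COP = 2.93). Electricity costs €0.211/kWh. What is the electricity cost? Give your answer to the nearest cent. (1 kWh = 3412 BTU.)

Heat delivered = 1,080,000 BTU / 3412 = 316.5 kWh
Electrical input = 316.5 kWh / 2.93 = 108 kWh
Cost = 108 × €0.211/kWh = €22.79

€22.79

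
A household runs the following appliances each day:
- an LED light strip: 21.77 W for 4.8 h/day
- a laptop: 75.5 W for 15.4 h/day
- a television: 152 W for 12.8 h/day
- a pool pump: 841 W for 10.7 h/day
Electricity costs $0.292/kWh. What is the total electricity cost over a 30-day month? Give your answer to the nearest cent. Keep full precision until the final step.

$106.97

LED light strip: 21.77 W × 4.8 h × 30 d = 3,135 Wh = 3.135 kWh
laptop: 75.5 W × 15.4 h × 30 d = 34,881 Wh = 34.88 kWh
television: 152 W × 12.8 h × 30 d = 58,368 Wh = 58.37 kWh
pool pump: 841 W × 10.7 h × 30 d = 269,961 Wh = 270 kWh
Total energy = 3.135 + 34.88 + 58.37 + 270 = 366.3 kWh
Cost = 366.3 kWh × $0.292 = $106.97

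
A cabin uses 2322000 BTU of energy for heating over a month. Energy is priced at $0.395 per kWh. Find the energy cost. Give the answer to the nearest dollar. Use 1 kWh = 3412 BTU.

$269

2322000 BTU × (0.00029308 kWh/BTU) = 680.5 kWh
Cost = 680.5 kWh × $0.395/kWh = $268.81 ≈ $269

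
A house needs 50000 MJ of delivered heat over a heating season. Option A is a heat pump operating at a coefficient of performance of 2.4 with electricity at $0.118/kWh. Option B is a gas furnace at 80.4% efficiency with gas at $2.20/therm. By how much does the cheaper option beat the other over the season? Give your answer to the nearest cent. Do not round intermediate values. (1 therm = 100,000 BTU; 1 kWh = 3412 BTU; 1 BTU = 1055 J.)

$613.90

Heat load = 50000 MJ = 50,000,000,000 J / 1055 = 47,393,365 BTU
Gas: input = 47,393,365 / 0.804 = 58,946,971 BTU = 589.5 therm → 589.5 × $2.20 = $1,296.83
Heat pump: 47,393,365 BTU / 3412 = 13,890 kWh heat; / 2.4 = 5,788 kWh in → × $0.118 = $682.93
Difference = |$1,296.83 − $682.93| = $613.90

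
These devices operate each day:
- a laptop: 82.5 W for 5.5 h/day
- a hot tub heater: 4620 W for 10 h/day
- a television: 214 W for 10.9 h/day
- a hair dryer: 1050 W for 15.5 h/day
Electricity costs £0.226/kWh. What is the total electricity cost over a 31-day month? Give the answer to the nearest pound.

laptop: 82.5 W × 5.5 h × 31 d = 14,066 Wh = 14.07 kWh
hot tub heater: 4620 W × 10 h × 31 d = 1,432,200 Wh = 1,432 kWh
television: 214 W × 10.9 h × 31 d = 72,311 Wh = 72.31 kWh
hair dryer: 1050 W × 15.5 h × 31 d = 504,525 Wh = 504.5 kWh
Total energy = 14.07 + 1,432 + 72.31 + 504.5 = 2,023 kWh
Cost = 2,023 kWh × £0.226 = £457.22 ≈ £457

£457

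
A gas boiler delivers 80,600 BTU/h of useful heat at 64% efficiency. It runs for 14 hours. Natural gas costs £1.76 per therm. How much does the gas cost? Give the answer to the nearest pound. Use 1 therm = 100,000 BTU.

Heat delivered = 80,600 BTU/h × 14 h = 1,128,400 BTU
Gas input = 1,128,400 / 0.64 = 1,763,125 BTU
= 1,763,125 / 100,000 = 17.63 therm
Cost = 17.63 × £1.76/therm = £31.03 ≈ £31

£31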